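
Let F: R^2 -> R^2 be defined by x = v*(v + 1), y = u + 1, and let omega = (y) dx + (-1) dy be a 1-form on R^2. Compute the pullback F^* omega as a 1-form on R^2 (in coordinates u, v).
F^* omega = (-1) du + (2*u*v + u + 2*v + 1) dv

Using F^*(f dg) = (f ∘ F) d(g ∘ F), substitute each coordinate x_i by F_i(u, v) in f_i, and replace dx_i by d F_i = (∂F_i/∂u) du + (∂F_i/∂v) dv.
  For the x component: f_1(F) = u + 1; d F_1 = (0) du + (2*v + 1) dv
  For the y component: f_2(F) = -1; d F_2 = (1) du + (0) dv
Combining and collecting du, dv coefficients:
  coeff of du: -1
  coeff of dv: 2*u*v + u + 2*v + 1
F^* omega = (-1) du + (2*u*v + u + 2*v + 1) dv.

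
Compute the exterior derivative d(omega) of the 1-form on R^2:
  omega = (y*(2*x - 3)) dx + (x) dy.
d(omega) = (4 - 2*x) dx ∧ dy

For a 1-form omega = sum_i f_i dx_i, the exterior derivative is
  d(omega) = sum_{i < j} (∂f_j/∂x_i - ∂f_i/∂x_j) dx_i ∧ dx_j.
  coefficient of dx ∧ dy: ∂f_2/∂x - ∂f_1/∂y = ∂(x)/∂x - ∂(y*(2*x - 3))/∂y = 4 - 2*x
Assembling: d(omega) = (4 - 2*x) dx ∧ dy.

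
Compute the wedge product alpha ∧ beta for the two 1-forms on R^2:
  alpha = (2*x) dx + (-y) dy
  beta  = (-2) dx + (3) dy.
alpha ∧ beta = (6*x - 2*y) dx ∧ dy

Distribute the wedge, using dx_i ∧ dx_j = -dx_j ∧ dx_i and dx_i ∧ dx_i = 0. For each pair (i, j) with i < j, the coefficient of dx_i ∧ dx_j in alpha ∧ beta is (alpha_i * beta_j - alpha_j * beta_i). Collecting: alpha ∧ beta = (6*x - 2*y) dx ∧ dy.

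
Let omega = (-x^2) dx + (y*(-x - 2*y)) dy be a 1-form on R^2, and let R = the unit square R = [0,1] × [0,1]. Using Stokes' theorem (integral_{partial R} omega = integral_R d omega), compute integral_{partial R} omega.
integral_(partial R) omega = -1/2

Stokes: integral_partial_R omega = integral_R d omega with d omega = (∂Q/∂x - ∂P/∂y) dx ∧ dy.
  ∂Q/∂x = -y
  ∂P/∂y = 0
  integrand = ∂Q/∂x - ∂P/∂y = -y.
Integrating over R: integral_0^1 integral_0^1 (-y) dx dy = -1/2.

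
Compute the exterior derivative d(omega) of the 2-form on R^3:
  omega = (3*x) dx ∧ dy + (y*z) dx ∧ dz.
d(omega) = (-z) dx ∧ dy ∧ dz

For a 2-form omega = sum_{i<j} g_{ij} dx_i ∧ dx_j, the exterior derivative is
  d(omega) = sum_{i<j} d(g_{ij}) ∧ dx_i ∧ dx_j = sum_{i<j, k} (∂g_{ij}/∂x_k) dx_k ∧ dx_i ∧ dx_j.
Expand each term, using dx_k ∧ dx_i ∧ dx_j = sgn(permutation) dx_{(a)} ∧ dx_{(b)} ∧ dx_{(c)} with (a < b < c) sorted:
  d(y*z) includes (∂/∂y)(y*z) dy = (z) dy, which multiplied by dx ∧ dz gives (-z) dx ∧ dy ∧ dz
Collecting like 3-forms: d(omega) = (-z) dx ∧ dy ∧ dz.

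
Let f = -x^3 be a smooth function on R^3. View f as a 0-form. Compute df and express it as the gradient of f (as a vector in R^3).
df = (-3*x^2) dx + (0) dy + (0) dz; grad f = (-3*x^2, 0, 0)

For a 0-form f, d f = (∂f/∂x) dx + (∂f/∂y) dy + (∂f/∂z) dz. The components of the vector representation are exactly the entries of grad f in Cartesian coordinates:
  ∂f/∂x = -3*x^2
  ∂f/∂y = 0
  ∂f/∂z = 0.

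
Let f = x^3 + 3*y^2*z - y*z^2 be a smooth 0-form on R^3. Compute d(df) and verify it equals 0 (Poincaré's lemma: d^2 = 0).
d(df) = 0

Step 1: df = sum_i (∂f/∂x_i) dx_i = (3*x^2) dx + (z*(6*y - z)) dy + (y*(3*y - 2*z)) dz.
Step 2: Apply d again. Using the 1-form formula, the coefficient of dx ∧ dy in d(df) is ∂^2 f/∂x ∂y - ∂^2 f/∂y ∂x = (0) - (0) = 0 (equality of mixed partials for smooth f).
Similarly for dx ∧ dz and dy ∧ dz — all coefficients vanish. So d(df) = 0.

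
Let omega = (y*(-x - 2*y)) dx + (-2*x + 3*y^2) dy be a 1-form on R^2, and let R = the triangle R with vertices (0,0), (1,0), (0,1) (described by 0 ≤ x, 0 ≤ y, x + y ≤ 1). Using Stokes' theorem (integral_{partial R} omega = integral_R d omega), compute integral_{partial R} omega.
integral_(partial R) omega = -1/6

Stokes: integral_partial_R omega = integral_R d omega with d omega = (∂Q/∂x - ∂P/∂y) dx ∧ dy.
  ∂Q/∂x = -2
  ∂P/∂y = -x - 4*y
  integrand = ∂Q/∂x - ∂P/∂y = x + 4*y - 2.
Integrating over R: integral_0^1 integral_0^{1-x} (x + 4*y - 2) dy dx = -1/6.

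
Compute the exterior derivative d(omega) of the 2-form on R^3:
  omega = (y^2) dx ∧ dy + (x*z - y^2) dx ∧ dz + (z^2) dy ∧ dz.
d(omega) = (2*y) dx ∧ dy ∧ dz

For a 2-form omega = sum_{i<j} g_{ij} dx_i ∧ dx_j, the exterior derivative is
  d(omega) = sum_{i<j} d(g_{ij}) ∧ dx_i ∧ dx_j = sum_{i<j, k} (∂g_{ij}/∂x_k) dx_k ∧ dx_i ∧ dx_j.
Expand each term, using dx_k ∧ dx_i ∧ dx_j = sgn(permutation) dx_{(a)} ∧ dx_{(b)} ∧ dx_{(c)} with (a < b < c) sorted:
  d(x*z - y^2) includes (∂/∂y)(x*z - y^2) dy = (-2*y) dy, which multiplied by dx ∧ dz gives (2*y) dx ∧ dy ∧ dz
Collecting like 3-forms: d(omega) = (2*y) dx ∧ dy ∧ dz.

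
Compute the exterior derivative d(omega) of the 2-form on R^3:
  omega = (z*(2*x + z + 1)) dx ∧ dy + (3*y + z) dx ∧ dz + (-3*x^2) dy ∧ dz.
d(omega) = (-4*x + 2*z - 2) dx ∧ dy ∧ dz

For a 2-form omega = sum_{i<j} g_{ij} dx_i ∧ dx_j, the exterior derivative is
  d(omega) = sum_{i<j} d(g_{ij}) ∧ dx_i ∧ dx_j = sum_{i<j, k} (∂g_{ij}/∂x_k) dx_k ∧ dx_i ∧ dx_j.
Expand each term, using dx_k ∧ dx_i ∧ dx_j = sgn(permutation) dx_{(a)} ∧ dx_{(b)} ∧ dx_{(c)} with (a < b < c) sorted:
  d(z*(2*x + z + 1)) includes (∂/∂z)(z*(2*x + z + 1)) dz = (2*x + 2*z + 1) dz, which multiplied by dx ∧ dy gives (2*x + 2*z + 1) dx ∧ dy ∧ dz
  d(3*y + z) includes (∂/∂y)(3*y + z) dy = (3) dy, which multiplied by dx ∧ dz gives (-3) dx ∧ dy ∧ dz
  d(-3*x^2) includes (∂/∂x)(-3*x^2) dx = (-6*x) dx, which multiplied by dy ∧ dz gives (-6*x) dx ∧ dy ∧ dz
Collecting like 3-forms: d(omega) = (-4*x + 2*z - 2) dx ∧ dy ∧ dz.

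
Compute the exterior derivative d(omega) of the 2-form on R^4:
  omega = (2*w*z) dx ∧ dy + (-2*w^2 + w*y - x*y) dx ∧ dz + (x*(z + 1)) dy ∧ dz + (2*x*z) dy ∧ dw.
d(omega) = (w + x + z + 1) dx ∧ dy ∧ dz + (4*z) dx ∧ dy ∧ dw + (-4*w + y) dx ∧ dz ∧ dw + (-2*x) dy ∧ dz ∧ dw

For a 2-form omega = sum_{i<j} g_{ij} dx_i ∧ dx_j, the exterior derivative is
  d(omega) = sum_{i<j} d(g_{ij}) ∧ dx_i ∧ dx_j = sum_{i<j, k} (∂g_{ij}/∂x_k) dx_k ∧ dx_i ∧ dx_j.
Expand each term, using dx_k ∧ dx_i ∧ dx_j = sgn(permutation) dx_{(a)} ∧ dx_{(b)} ∧ dx_{(c)} with (a < b < c) sorted:
  d(2*w*z) includes (∂/∂z)(2*w*z) dz = (2*w) dz, which multiplied by dx ∧ dy gives (2*w) dx ∧ dy ∧ dz
  d(2*w*z) includes (∂/∂w)(2*w*z) dw = (2*z) dw, which multiplied by dx ∧ dy gives (2*z) dx ∧ dy ∧ dw
  d(-2*w^2 + w*y - x*y) includes (∂/∂y)(-2*w^2 + w*y - x*y) dy = (w - x) dy, which multiplied by dx ∧ dz gives (-w + x) dx ∧ dy ∧ dz
  d(-2*w^2 + w*y - x*y) includes (∂/∂w)(-2*w^2 + w*y - x*y) dw = (-4*w + y) dw, which multiplied by dx ∧ dz gives (-4*w + y) dx ∧ dz ∧ dw
  d(x*(z + 1)) includes (∂/∂x)(x*(z + 1)) dx = (z + 1) dx, which multiplied by dy ∧ dz gives (z + 1) dx ∧ dy ∧ dz
  d(2*x*z) includes (∂/∂x)(2*x*z) dx = (2*z) dx, which multiplied by dy ∧ dw gives (2*z) dx ∧ dy ∧ dw
  d(2*x*z) includes (∂/∂z)(2*x*z) dz = (2*x) dz, which multiplied by dy ∧ dw gives (-2*x) dy ∧ dz ∧ dw
Collecting like 3-forms: d(omega) = (w + x + z + 1) dx ∧ dy ∧ dz + (4*z) dx ∧ dy ∧ dw + (-4*w + y) dx ∧ dz ∧ dw + (-2*x) dy ∧ dz ∧ dw.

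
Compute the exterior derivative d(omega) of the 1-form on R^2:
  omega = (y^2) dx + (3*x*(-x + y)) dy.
d(omega) = (-6*x + y) dx ∧ dy

For a 1-form omega = sum_i f_i dx_i, the exterior derivative is
  d(omega) = sum_{i < j} (∂f_j/∂x_i - ∂f_i/∂x_j) dx_i ∧ dx_j.
  coefficient of dx ∧ dy: ∂f_2/∂x - ∂f_1/∂y = ∂(3*x*(-x + y))/∂x - ∂(y^2)/∂y = -6*x + y
Assembling: d(omega) = (-6*x + y) dx ∧ dy.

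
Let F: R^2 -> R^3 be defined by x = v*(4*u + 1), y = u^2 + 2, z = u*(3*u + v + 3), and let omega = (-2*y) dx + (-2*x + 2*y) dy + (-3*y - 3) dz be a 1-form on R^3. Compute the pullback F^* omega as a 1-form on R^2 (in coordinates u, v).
F^* omega = (-14*u^3 - 27*u^2*v - 9*u^2 - 4*u*v - 46*u - 25*v - 27) du + (-11*u^3 - 2*u^2 - 25*u - 4) dv

Using F^*(f dg) = (f ∘ F) d(g ∘ F), substitute each coordinate x_i by F_i(u, v) in f_i, and replace dx_i by d F_i = (∂F_i/∂u) du + (∂F_i/∂v) dv.
  For the x component: f_1(F) = -2*u^2 - 4; d F_1 = (4*v) du + (4*u + 1) dv
  For the y component: f_2(F) = 2*u^2 - 8*u*v - 2*v + 4; d F_2 = (2*u) du + (0) dv
  For the z component: f_3(F) = -3*u^2 - 9; d F_3 = (6*u + v + 3) du + (u) dv
Combining and collecting du, dv coefficients:
  coeff of du: -14*u^3 - 27*u^2*v - 9*u^2 - 4*u*v - 46*u - 25*v - 27
  coeff of dv: -11*u^3 - 2*u^2 - 25*u - 4
F^* omega = (-14*u^3 - 27*u^2*v - 9*u^2 - 4*u*v - 46*u - 25*v - 27) du + (-11*u^3 - 2*u^2 - 25*u - 4) dv.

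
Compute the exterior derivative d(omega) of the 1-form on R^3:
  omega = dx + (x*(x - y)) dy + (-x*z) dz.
d(omega) = (2*x - y) dx ∧ dy + (-z) dx ∧ dz

For a 1-form omega = sum_i f_i dx_i, the exterior derivative is
  d(omega) = sum_{i < j} (∂f_j/∂x_i - ∂f_i/∂x_j) dx_i ∧ dx_j.
  coefficient of dx ∧ dy: ∂f_2/∂x - ∂f_1/∂y = ∂(x*(x - y))/∂x - ∂(1)/∂y = 2*x - y
  coefficient of dx ∧ dz: ∂f_3/∂x - ∂f_1/∂z = ∂(-x*z)/∂x - ∂(1)/∂z = -z
Assembling: d(omega) = (2*x - y) dx ∧ dy + (-z) dx ∧ dz.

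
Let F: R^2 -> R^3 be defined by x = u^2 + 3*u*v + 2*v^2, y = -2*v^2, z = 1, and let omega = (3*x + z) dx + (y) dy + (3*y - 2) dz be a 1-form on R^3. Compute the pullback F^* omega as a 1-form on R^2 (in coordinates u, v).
F^* omega = (6*u^3 + 27*u^2*v + 39*u*v^2 + 2*u + 18*v^3 + 3*v) du + (9*u^3 + 39*u^2*v + 54*u*v^2 + 3*u + 32*v^3 + 4*v) dv

Using F^*(f dg) = (f ∘ F) d(g ∘ F), substitute each coordinate x_i by F_i(u, v) in f_i, and replace dx_i by d F_i = (∂F_i/∂u) du + (∂F_i/∂v) dv.
  For the x component: f_1(F) = 3*u^2 + 9*u*v + 6*v^2 + 1; d F_1 = (2*u + 3*v) du + (3*u + 4*v) dv
  For the y component: f_2(F) = -2*v^2; d F_2 = (0) du + (-4*v) dv
  For the z component: f_3(F) = -6*v^2 - 2; d F_3 = (0) du + (0) dv
Combining and collecting du, dv coefficients:
  coeff of du: 6*u^3 + 27*u^2*v + 39*u*v^2 + 2*u + 18*v^3 + 3*v
  coeff of dv: 9*u^3 + 39*u^2*v + 54*u*v^2 + 3*u + 32*v^3 + 4*v
F^* omega = (6*u^3 + 27*u^2*v + 39*u*v^2 + 2*u + 18*v^3 + 3*v) du + (9*u^3 + 39*u^2*v + 54*u*v^2 + 3*u + 32*v^3 + 4*v) dv.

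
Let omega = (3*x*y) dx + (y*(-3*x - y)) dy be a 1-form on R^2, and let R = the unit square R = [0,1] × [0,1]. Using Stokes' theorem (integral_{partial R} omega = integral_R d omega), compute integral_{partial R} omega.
integral_(partial R) omega = -3

Stokes: integral_partial_R omega = integral_R d omega with d omega = (∂Q/∂x - ∂P/∂y) dx ∧ dy.
  ∂Q/∂x = -3*y
  ∂P/∂y = 3*x
  integrand = ∂Q/∂x - ∂P/∂y = -3*x - 3*y.
Integrating over R: integral_0^1 integral_0^1 (-3*x - 3*y) dx dy = -3.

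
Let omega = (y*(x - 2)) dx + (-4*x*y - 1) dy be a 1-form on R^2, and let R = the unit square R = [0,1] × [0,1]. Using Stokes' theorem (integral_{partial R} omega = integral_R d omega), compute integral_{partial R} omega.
integral_(partial R) omega = -1/2

Stokes: integral_partial_R omega = integral_R d omega with d omega = (∂Q/∂x - ∂P/∂y) dx ∧ dy.
  ∂Q/∂x = -4*y
  ∂P/∂y = x - 2
  integrand = ∂Q/∂x - ∂P/∂y = -x - 4*y + 2.
Integrating over R: integral_0^1 integral_0^1 (-x - 4*y + 2) dx dy = -1/2.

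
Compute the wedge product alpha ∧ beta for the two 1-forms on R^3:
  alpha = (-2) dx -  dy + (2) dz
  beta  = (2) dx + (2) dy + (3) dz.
alpha ∧ beta = (-2) dx ∧ dy + (-10) dx ∧ dz + (-7) dy ∧ dz

Distribute the wedge, using dx_i ∧ dx_j = -dx_j ∧ dx_i and dx_i ∧ dx_i = 0. For each pair (i, j) with i < j, the coefficient of dx_i ∧ dx_j in alpha ∧ beta is (alpha_i * beta_j - alpha_j * beta_i). Collecting: alpha ∧ beta = (-2) dx ∧ dy + (-10) dx ∧ dz + (-7) dy ∧ dz.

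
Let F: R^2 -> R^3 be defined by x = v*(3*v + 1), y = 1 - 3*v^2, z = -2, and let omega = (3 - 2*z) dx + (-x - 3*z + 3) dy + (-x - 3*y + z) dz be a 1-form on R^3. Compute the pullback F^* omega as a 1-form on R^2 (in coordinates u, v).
F^* omega = (18*v^3 + 6*v^2 - 12*v + 7) dv

Using F^*(f dg) = (f ∘ F) d(g ∘ F), substitute each coordinate x_i by F_i(u, v) in f_i, and replace dx_i by d F_i = (∂F_i/∂u) du + (∂F_i/∂v) dv.
  For the x component: f_1(F) = 7; d F_1 = (0) du + (6*v + 1) dv
  For the y component: f_2(F) = -3*v^2 - v + 9; d F_2 = (0) du + (-6*v) dv
  For the z component: f_3(F) = 6*v^2 - v - 5; d F_3 = (0) du + (0) dv
Combining and collecting du, dv coefficients:
  coeff of du: 0
  coeff of dv: 18*v^3 + 6*v^2 - 12*v + 7
F^* omega = (18*v^3 + 6*v^2 - 12*v + 7) dv.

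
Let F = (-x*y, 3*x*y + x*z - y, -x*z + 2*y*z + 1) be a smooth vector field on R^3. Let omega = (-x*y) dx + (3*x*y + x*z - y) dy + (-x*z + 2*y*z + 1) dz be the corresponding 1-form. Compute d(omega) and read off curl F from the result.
d(omega) = (-x + 2*z) dy ∧ dz + (z) dz ∧ dx + (x + 3*y + z) dx ∧ dy; curl F = (-x + 2*z, z, x + 3*y + z)

d omega = sum_{i<j} (∂f_j/∂x_i - ∂f_i/∂x_j) dx_i ∧ dx_j. Under the identification (dy ∧ dz, dz ∧ dx, dx ∧ dy) ↔ (e_x, e_y, e_z), the coefficients are exactly the components of curl F. Compute:
  ∂R/∂y - ∂Q/∂z = (2*z) - (x) = -x + 2*z
  ∂P/∂z - ∂R/∂x = (0) - (-z) = z
  ∂Q/∂x - ∂P/∂y = (3*y + z) - (-x) = x + 3*y + z.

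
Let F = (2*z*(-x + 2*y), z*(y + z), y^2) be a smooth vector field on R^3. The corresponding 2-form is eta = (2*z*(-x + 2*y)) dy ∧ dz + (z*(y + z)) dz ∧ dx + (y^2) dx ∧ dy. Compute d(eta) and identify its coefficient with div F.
d(eta) = (-z) dx ∧ dy ∧ dz; div F = -z

For a 2-form in R^3 of the form above, applying d gives a 3-form with coefficient ∂P/∂x + ∂Q/∂y + ∂R/∂z:
  ∂P/∂x = -2*z
  ∂Q/∂y = z
  ∂R/∂z = 0
Sum = -z, which is exactly div F.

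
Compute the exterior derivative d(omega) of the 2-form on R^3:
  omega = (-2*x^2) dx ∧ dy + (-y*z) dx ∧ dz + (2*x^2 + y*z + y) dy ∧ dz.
d(omega) = (4*x + z) dx ∧ dy ∧ dz

For a 2-form omega = sum_{i<j} g_{ij} dx_i ∧ dx_j, the exterior derivative is
  d(omega) = sum_{i<j} d(g_{ij}) ∧ dx_i ∧ dx_j = sum_{i<j, k} (∂g_{ij}/∂x_k) dx_k ∧ dx_i ∧ dx_j.
Expand each term, using dx_k ∧ dx_i ∧ dx_j = sgn(permutation) dx_{(a)} ∧ dx_{(b)} ∧ dx_{(c)} with (a < b < c) sorted:
  d(-y*z) includes (∂/∂y)(-y*z) dy = (-z) dy, which multiplied by dx ∧ dz gives (z) dx ∧ dy ∧ dz
  d(2*x^2 + y*z + y) includes (∂/∂x)(2*x^2 + y*z + y) dx = (4*x) dx, which multiplied by dy ∧ dz gives (4*x) dx ∧ dy ∧ dz
Collecting like 3-forms: d(omega) = (4*x + z) dx ∧ dy ∧ dz.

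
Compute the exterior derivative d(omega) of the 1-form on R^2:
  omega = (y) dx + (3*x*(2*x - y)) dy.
d(omega) = (12*x - 3*y - 1) dx ∧ dy

For a 1-form omega = sum_i f_i dx_i, the exterior derivative is
  d(omega) = sum_{i < j} (∂f_j/∂x_i - ∂f_i/∂x_j) dx_i ∧ dx_j.
  coefficient of dx ∧ dy: ∂f_2/∂x - ∂f_1/∂y = ∂(3*x*(2*x - y))/∂x - ∂(y)/∂y = 12*x - 3*y - 1
Assembling: d(omega) = (12*x - 3*y - 1) dx ∧ dy.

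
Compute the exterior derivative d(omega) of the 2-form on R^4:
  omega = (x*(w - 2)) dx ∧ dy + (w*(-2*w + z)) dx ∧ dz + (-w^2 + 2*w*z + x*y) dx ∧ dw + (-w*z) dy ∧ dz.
d(omega) = (-6*w + z) dx ∧ dz ∧ dw + (-z) dy ∧ dz ∧ dw

For a 2-form omega = sum_{i<j} g_{ij} dx_i ∧ dx_j, the exterior derivative is
  d(omega) = sum_{i<j} d(g_{ij}) ∧ dx_i ∧ dx_j = sum_{i<j, k} (∂g_{ij}/∂x_k) dx_k ∧ dx_i ∧ dx_j.
Expand each term, using dx_k ∧ dx_i ∧ dx_j = sgn(permutation) dx_{(a)} ∧ dx_{(b)} ∧ dx_{(c)} with (a < b < c) sorted:
  d(x*(w - 2)) includes (∂/∂w)(x*(w - 2)) dw = (x) dw, which multiplied by dx ∧ dy gives (x) dx ∧ dy ∧ dw
  d(w*(-2*w + z)) includes (∂/∂w)(w*(-2*w + z)) dw = (-4*w + z) dw, which multiplied by dx ∧ dz gives (-4*w + z) dx ∧ dz ∧ dw
  d(-w^2 + 2*w*z + x*y) includes (∂/∂y)(-w^2 + 2*w*z + x*y) dy = (x) dy, which multiplied by dx ∧ dw gives (-x) dx ∧ dy ∧ dw
  d(-w^2 + 2*w*z + x*y) includes (∂/∂z)(-w^2 + 2*w*z + x*y) dz = (2*w) dz, which multiplied by dx ∧ dw gives (-2*w) dx ∧ dz ∧ dw
  d(-w*z) includes (∂/∂w)(-w*z) dw = (-z) dw, which multiplied by dy ∧ dz gives (-z) dy ∧ dz ∧ dw
Collecting like 3-forms: d(omega) = (-6*w + z) dx ∧ dz ∧ dw + (-z) dy ∧ dz ∧ dw.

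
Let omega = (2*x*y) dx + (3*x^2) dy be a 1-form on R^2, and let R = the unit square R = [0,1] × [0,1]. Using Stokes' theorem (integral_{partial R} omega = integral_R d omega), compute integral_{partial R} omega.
integral_(partial R) omega = 2

Stokes: integral_partial_R omega = integral_R d omega with d omega = (∂Q/∂x - ∂P/∂y) dx ∧ dy.
  ∂Q/∂x = 6*x
  ∂P/∂y = 2*x
  integrand = ∂Q/∂x - ∂P/∂y = 4*x.
Integrating over R: integral_0^1 integral_0^1 (4*x) dx dy = 2.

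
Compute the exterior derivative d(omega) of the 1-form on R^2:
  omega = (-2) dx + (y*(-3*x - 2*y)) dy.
d(omega) = (-3*y) dx ∧ dy

For a 1-form omega = sum_i f_i dx_i, the exterior derivative is
  d(omega) = sum_{i < j} (∂f_j/∂x_i - ∂f_i/∂x_j) dx_i ∧ dx_j.
  coefficient of dx ∧ dy: ∂f_2/∂x - ∂f_1/∂y = ∂(y*(-3*x - 2*y))/∂x - ∂(-2)/∂y = -3*y
Assembling: d(omega) = (-3*y) dx ∧ dy.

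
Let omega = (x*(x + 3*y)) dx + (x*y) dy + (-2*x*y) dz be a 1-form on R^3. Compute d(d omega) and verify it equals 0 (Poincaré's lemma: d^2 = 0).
d(d omega) = 0

Step 1: d omega = sum_{i<j} (∂f_j/∂x_i - ∂f_i/∂x_j) dx_i ∧ dx_j:
  coeff of dx ∧ dy: -3*x + y
  coeff of dx ∧ dz: -2*y
  coeff of dy ∧ dz: -2*x
Step 2: Apply d again to each 2-form coefficient. The only possible 3-form in R^3 is dx ∧ dy ∧ dz, with coefficient
  ∂(coeff of dy∧dz)/∂x - ∂(coeff of dx∧dz)/∂y + ∂(coeff of dx∧dy)/∂z
  = ∂/∂x (-2*x) - ∂/∂y (-2*y) + ∂/∂z (-3*x + y).
Each of these terms simplifies to sums of mixed partials that cancel in pairs. The result is 0 (by equality of mixed partials for smooth functions — Schwarz / Clairaut).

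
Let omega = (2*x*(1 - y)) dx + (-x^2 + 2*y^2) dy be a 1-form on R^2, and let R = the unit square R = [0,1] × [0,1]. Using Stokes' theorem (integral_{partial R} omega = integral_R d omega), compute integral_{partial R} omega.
integral_(partial R) omega = 0

Stokes: integral_partial_R omega = integral_R d omega with d omega = (∂Q/∂x - ∂P/∂y) dx ∧ dy.
  ∂Q/∂x = -2*x
  ∂P/∂y = -2*x
  integrand = ∂Q/∂x - ∂P/∂y = 0.
Integrating over R: integral_0^1 integral_0^1 (0) dx dy = 0.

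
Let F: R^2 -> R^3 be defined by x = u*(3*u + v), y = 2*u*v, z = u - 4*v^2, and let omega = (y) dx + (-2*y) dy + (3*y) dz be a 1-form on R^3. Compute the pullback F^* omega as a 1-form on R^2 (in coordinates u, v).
F^* omega = (6*u*v*(2*u - v + 1)) du + (6*u*v*(-u - 8*v)) dv

Using F^*(f dg) = (f ∘ F) d(g ∘ F), substitute each coordinate x_i by F_i(u, v) in f_i, and replace dx_i by d F_i = (∂F_i/∂u) du + (∂F_i/∂v) dv.
  For the x component: f_1(F) = 2*u*v; d F_1 = (6*u + v) du + (u) dv
  For the y component: f_2(F) = -4*u*v; d F_2 = (2*v) du + (2*u) dv
  For the z component: f_3(F) = 6*u*v; d F_3 = (1) du + (-8*v) dv
Combining and collecting du, dv coefficients:
  coeff of du: 6*u*v*(2*u - v + 1)
  coeff of dv: 6*u*v*(-u - 8*v)
F^* omega = (6*u*v*(2*u - v + 1)) du + (6*u*v*(-u - 8*v)) dv.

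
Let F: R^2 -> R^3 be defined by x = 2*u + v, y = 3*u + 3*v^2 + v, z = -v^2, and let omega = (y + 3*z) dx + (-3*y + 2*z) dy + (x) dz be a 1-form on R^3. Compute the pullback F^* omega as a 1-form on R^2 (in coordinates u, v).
F^* omega = (-21*u - 33*v^2 - 7*v) du + (-58*u*v - 6*u - 66*v^3 - 31*v^2 - 2*v) dv

Using F^*(f dg) = (f ∘ F) d(g ∘ F), substitute each coordinate x_i by F_i(u, v) in f_i, and replace dx_i by d F_i = (∂F_i/∂u) du + (∂F_i/∂v) dv.
  For the x component: f_1(F) = 3*u + v; d F_1 = (2) du + (1) dv
  For the y component: f_2(F) = -9*u - 11*v^2 - 3*v; d F_2 = (3) du + (6*v + 1) dv
  For the z component: f_3(F) = 2*u + v; d F_3 = (0) du + (-2*v) dv
Combining and collecting du, dv coefficients:
  coeff of du: -21*u - 33*v^2 - 7*v
  coeff of dv: -58*u*v - 6*u - 66*v^3 - 31*v^2 - 2*v
F^* omega = (-21*u - 33*v^2 - 7*v) du + (-58*u*v - 6*u - 66*v^3 - 31*v^2 - 2*v) dv.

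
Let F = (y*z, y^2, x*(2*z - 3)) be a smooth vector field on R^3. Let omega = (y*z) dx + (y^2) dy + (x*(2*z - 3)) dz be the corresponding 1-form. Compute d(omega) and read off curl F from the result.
d(omega) = (0) dy ∧ dz + (y - 2*z + 3) dz ∧ dx + (-z) dx ∧ dy; curl F = (0, y - 2*z + 3, -z)

d omega = sum_{i<j} (∂f_j/∂x_i - ∂f_i/∂x_j) dx_i ∧ dx_j. Under the identification (dy ∧ dz, dz ∧ dx, dx ∧ dy) ↔ (e_x, e_y, e_z), the coefficients are exactly the components of curl F. Compute:
  ∂R/∂y - ∂Q/∂z = (0) - (0) = 0
  ∂P/∂z - ∂R/∂x = (y) - (2*z - 3) = y - 2*z + 3
  ∂Q/∂x - ∂P/∂y = (0) - (z) = -z.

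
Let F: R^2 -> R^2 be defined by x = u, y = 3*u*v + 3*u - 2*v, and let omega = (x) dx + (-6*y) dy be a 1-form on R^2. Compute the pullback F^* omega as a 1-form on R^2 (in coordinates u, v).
F^* omega = (-54*u*v^2 - 108*u*v - 53*u + 36*v^2 + 36*v) du + (-54*u^2*v - 54*u^2 + 72*u*v + 36*u - 24*v) dv

Using F^*(f dg) = (f ∘ F) d(g ∘ F), substitute each coordinate x_i by F_i(u, v) in f_i, and replace dx_i by d F_i = (∂F_i/∂u) du + (∂F_i/∂v) dv.
  For the x component: f_1(F) = u; d F_1 = (1) du + (0) dv
  For the y component: f_2(F) = -18*u*v - 18*u + 12*v; d F_2 = (3*v + 3) du + (3*u - 2) dv
Combining and collecting du, dv coefficients:
  coeff of du: -54*u*v^2 - 108*u*v - 53*u + 36*v^2 + 36*v
  coeff of dv: -54*u^2*v - 54*u^2 + 72*u*v + 36*u - 24*v
F^* omega = (-54*u*v^2 - 108*u*v - 53*u + 36*v^2 + 36*v) du + (-54*u^2*v - 54*u^2 + 72*u*v + 36*u - 24*v) dv.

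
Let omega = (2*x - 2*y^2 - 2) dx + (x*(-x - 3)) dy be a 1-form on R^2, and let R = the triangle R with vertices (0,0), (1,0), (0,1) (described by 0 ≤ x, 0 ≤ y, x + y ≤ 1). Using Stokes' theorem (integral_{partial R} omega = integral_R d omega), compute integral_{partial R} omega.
integral_(partial R) omega = -7/6

Stokes: integral_partial_R omega = integral_R d omega with d omega = (∂Q/∂x - ∂P/∂y) dx ∧ dy.
  ∂Q/∂x = -2*x - 3
  ∂P/∂y = -4*y
  integrand = ∂Q/∂x - ∂P/∂y = -2*x + 4*y - 3.
Integrating over R: integral_0^1 integral_0^{1-x} (-2*x + 4*y - 3) dy dx = -7/6.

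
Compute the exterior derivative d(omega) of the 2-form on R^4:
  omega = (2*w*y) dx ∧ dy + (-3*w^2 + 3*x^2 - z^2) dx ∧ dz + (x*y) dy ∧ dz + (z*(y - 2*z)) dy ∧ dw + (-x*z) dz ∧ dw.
d(omega) = (2*y) dx ∧ dy ∧ dw + (-6*w - z) dx ∧ dz ∧ dw + (y) dx ∧ dy ∧ dz + (-y + 4*z) dy ∧ dz ∧ dw

For a 2-form omega = sum_{i<j} g_{ij} dx_i ∧ dx_j, the exterior derivative is
  d(omega) = sum_{i<j} d(g_{ij}) ∧ dx_i ∧ dx_j = sum_{i<j, k} (∂g_{ij}/∂x_k) dx_k ∧ dx_i ∧ dx_j.
Expand each term, using dx_k ∧ dx_i ∧ dx_j = sgn(permutation) dx_{(a)} ∧ dx_{(b)} ∧ dx_{(c)} with (a < b < c) sorted:
  d(2*w*y) includes (∂/∂w)(2*w*y) dw = (2*y) dw, which multiplied by dx ∧ dy gives (2*y) dx ∧ dy ∧ dw
  d(-3*w^2 + 3*x^2 - z^2) includes (∂/∂w)(-3*w^2 + 3*x^2 - z^2) dw = (-6*w) dw, which multiplied by dx ∧ dz gives (-6*w) dx ∧ dz ∧ dw
  d(x*y) includes (∂/∂x)(x*y) dx = (y) dx, which multiplied by dy ∧ dz gives (y) dx ∧ dy ∧ dz
  d(z*(y - 2*z)) includes (∂/∂z)(z*(y - 2*z)) dz = (y - 4*z) dz, which multiplied by dy ∧ dw gives (-y + 4*z) dy ∧ dz ∧ dw
  d(-x*z) includes (∂/∂x)(-x*z) dx = (-z) dx, which multiplied by dz ∧ dw gives (-z) dx ∧ dz ∧ dw
Collecting like 3-forms: d(omega) = (2*y) dx ∧ dy ∧ dw + (-6*w - z) dx ∧ dz ∧ dw + (y) dx ∧ dy ∧ dz + (-y + 4*z) dy ∧ dz ∧ dw.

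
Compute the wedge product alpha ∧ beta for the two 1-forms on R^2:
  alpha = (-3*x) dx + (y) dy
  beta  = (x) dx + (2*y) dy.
alpha ∧ beta = (-7*x*y) dx ∧ dy

Distribute the wedge, using dx_i ∧ dx_j = -dx_j ∧ dx_i and dx_i ∧ dx_i = 0. For each pair (i, j) with i < j, the coefficient of dx_i ∧ dx_j in alpha ∧ beta is (alpha_i * beta_j - alpha_j * beta_i). Collecting: alpha ∧ beta = (-7*x*y) dx ∧ dy.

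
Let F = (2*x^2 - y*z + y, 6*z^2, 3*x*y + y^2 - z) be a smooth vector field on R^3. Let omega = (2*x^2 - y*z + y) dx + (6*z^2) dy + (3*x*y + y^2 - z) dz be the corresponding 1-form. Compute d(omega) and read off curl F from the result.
d(omega) = (3*x + 2*y - 12*z) dy ∧ dz + (-4*y) dz ∧ dx + (z - 1) dx ∧ dy; curl F = (3*x + 2*y - 12*z, -4*y, z - 1)

d omega = sum_{i<j} (∂f_j/∂x_i - ∂f_i/∂x_j) dx_i ∧ dx_j. Under the identification (dy ∧ dz, dz ∧ dx, dx ∧ dy) ↔ (e_x, e_y, e_z), the coefficients are exactly the components of curl F. Compute:
  ∂R/∂y - ∂Q/∂z = (3*x + 2*y) - (12*z) = 3*x + 2*y - 12*z
  ∂P/∂z - ∂R/∂x = (-y) - (3*y) = -4*y
  ∂Q/∂x - ∂P/∂y = (0) - (1 - z) = z - 1.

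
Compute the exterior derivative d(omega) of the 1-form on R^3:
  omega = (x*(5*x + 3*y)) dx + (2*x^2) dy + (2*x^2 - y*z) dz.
d(omega) = (x) dx ∧ dy + (4*x) dx ∧ dz + (-z) dy ∧ dz

For a 1-form omega = sum_i f_i dx_i, the exterior derivative is
  d(omega) = sum_{i < j} (∂f_j/∂x_i - ∂f_i/∂x_j) dx_i ∧ dx_j.
  coefficient of dx ∧ dy: ∂f_2/∂x - ∂f_1/∂y = ∂(2*x^2)/∂x - ∂(x*(5*x + 3*y))/∂y = x
  coefficient of dx ∧ dz: ∂f_3/∂x - ∂f_1/∂z = ∂(2*x^2 - y*z)/∂x - ∂(x*(5*x + 3*y))/∂z = 4*x
  coefficient of dy ∧ dz: ∂f_3/∂y - ∂f_2/∂z = ∂(2*x^2 - y*z)/∂y - ∂(2*x^2)/∂z = -z
Assembling: d(omega) = (x) dx ∧ dy + (4*x) dx ∧ dz + (-z) dy ∧ dz.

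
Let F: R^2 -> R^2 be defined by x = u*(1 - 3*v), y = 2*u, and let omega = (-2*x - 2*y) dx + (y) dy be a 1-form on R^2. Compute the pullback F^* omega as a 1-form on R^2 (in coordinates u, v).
F^* omega = (2*u*(-9*v^2 + 12*v - 1)) du + (18*u^2*(1 - v)) dv

Using F^*(f dg) = (f ∘ F) d(g ∘ F), substitute each coordinate x_i by F_i(u, v) in f_i, and replace dx_i by d F_i = (∂F_i/∂u) du + (∂F_i/∂v) dv.
  For the x component: f_1(F) = 6*u*(v - 1); d F_1 = (1 - 3*v) du + (-3*u) dv
  For the y component: f_2(F) = 2*u; d F_2 = (2) du + (0) dv
Combining and collecting du, dv coefficients:
  coeff of du: 2*u*(-9*v^2 + 12*v - 1)
  coeff of dv: 18*u^2*(1 - v)
F^* omega = (2*u*(-9*v^2 + 12*v - 1)) du + (18*u^2*(1 - v)) dv.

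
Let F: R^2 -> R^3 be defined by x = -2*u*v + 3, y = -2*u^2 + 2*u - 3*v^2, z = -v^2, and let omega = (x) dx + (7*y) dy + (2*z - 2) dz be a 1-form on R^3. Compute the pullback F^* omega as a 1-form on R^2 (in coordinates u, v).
F^* omega = (56*u^3 - 84*u^2 + 88*u*v^2 + 28*u - 42*v^2 - 6*v) du + (88*u^2*v - 84*u*v - 6*u + 130*v^3 + 4*v) dv

Using F^*(f dg) = (f ∘ F) d(g ∘ F), substitute each coordinate x_i by F_i(u, v) in f_i, and replace dx_i by d F_i = (∂F_i/∂u) du + (∂F_i/∂v) dv.
  For the x component: f_1(F) = -2*u*v + 3; d F_1 = (-2*v) du + (-2*u) dv
  For the y component: f_2(F) = -14*u^2 + 14*u - 21*v^2; d F_2 = (2 - 4*u) du + (-6*v) dv
  For the z component: f_3(F) = -2*v^2 - 2; d F_3 = (0) du + (-2*v) dv
Combining and collecting du, dv coefficients:
  coeff of du: 56*u^3 - 84*u^2 + 88*u*v^2 + 28*u - 42*v^2 - 6*v
  coeff of dv: 88*u^2*v - 84*u*v - 6*u + 130*v^3 + 4*v
F^* omega = (56*u^3 - 84*u^2 + 88*u*v^2 + 28*u - 42*v^2 - 6*v) du + (88*u^2*v - 84*u*v - 6*u + 130*v^3 + 4*v) dv.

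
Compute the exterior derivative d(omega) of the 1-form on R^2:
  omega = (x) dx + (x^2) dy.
d(omega) = (2*x) dx ∧ dy

For a 1-form omega = sum_i f_i dx_i, the exterior derivative is
  d(omega) = sum_{i < j} (∂f_j/∂x_i - ∂f_i/∂x_j) dx_i ∧ dx_j.
  coefficient of dx ∧ dy: ∂f_2/∂x - ∂f_1/∂y = ∂(x^2)/∂x - ∂(x)/∂y = 2*x
Assembling: d(omega) = (2*x) dx ∧ dy.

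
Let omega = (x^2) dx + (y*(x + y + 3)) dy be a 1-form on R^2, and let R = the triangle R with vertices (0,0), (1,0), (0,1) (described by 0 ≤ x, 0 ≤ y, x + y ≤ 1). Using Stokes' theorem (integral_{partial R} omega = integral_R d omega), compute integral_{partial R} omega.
integral_(partial R) omega = 1/6

Stokes: integral_partial_R omega = integral_R d omega with d omega = (∂Q/∂x - ∂P/∂y) dx ∧ dy.
  ∂Q/∂x = y
  ∂P/∂y = 0
  integrand = ∂Q/∂x - ∂P/∂y = y.
Integrating over R: integral_0^1 integral_0^{1-x} (y) dy dx = 1/6.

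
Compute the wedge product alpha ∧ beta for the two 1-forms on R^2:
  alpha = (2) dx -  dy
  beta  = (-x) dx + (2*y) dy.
alpha ∧ beta = (-x + 4*y) dx ∧ dy

Distribute the wedge, using dx_i ∧ dx_j = -dx_j ∧ dx_i and dx_i ∧ dx_i = 0. For each pair (i, j) with i < j, the coefficient of dx_i ∧ dx_j in alpha ∧ beta is (alpha_i * beta_j - alpha_j * beta_i). Collecting: alpha ∧ beta = (-x + 4*y) dx ∧ dy.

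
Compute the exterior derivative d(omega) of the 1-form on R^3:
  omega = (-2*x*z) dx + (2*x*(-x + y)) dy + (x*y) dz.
d(omega) = (-4*x + 2*y) dx ∧ dy + (2*x + y) dx ∧ dz + (x) dy ∧ dz

For a 1-form omega = sum_i f_i dx_i, the exterior derivative is
  d(omega) = sum_{i < j} (∂f_j/∂x_i - ∂f_i/∂x_j) dx_i ∧ dx_j.
  coefficient of dx ∧ dy: ∂f_2/∂x - ∂f_1/∂y = ∂(2*x*(-x + y))/∂x - ∂(-2*x*z)/∂y = -4*x + 2*y
  coefficient of dx ∧ dz: ∂f_3/∂x - ∂f_1/∂z = ∂(x*y)/∂x - ∂(-2*x*z)/∂z = 2*x + y
  coefficient of dy ∧ dz: ∂f_3/∂y - ∂f_2/∂z = ∂(x*y)/∂y - ∂(2*x*(-x + y))/∂z = x
Assembling: d(omega) = (-4*x + 2*y) dx ∧ dy + (2*x + y) dx ∧ dz + (x) dy ∧ dz.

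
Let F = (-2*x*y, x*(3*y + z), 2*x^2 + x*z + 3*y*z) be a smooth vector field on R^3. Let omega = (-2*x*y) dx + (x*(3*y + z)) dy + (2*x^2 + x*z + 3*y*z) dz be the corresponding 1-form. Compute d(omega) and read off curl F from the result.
d(omega) = (-x + 3*z) dy ∧ dz + (-4*x - z) dz ∧ dx + (2*x + 3*y + z) dx ∧ dy; curl F = (-x + 3*z, -4*x - z, 2*x + 3*y + z)

d omega = sum_{i<j} (∂f_j/∂x_i - ∂f_i/∂x_j) dx_i ∧ dx_j. Under the identification (dy ∧ dz, dz ∧ dx, dx ∧ dy) ↔ (e_x, e_y, e_z), the coefficients are exactly the components of curl F. Compute:
  ∂R/∂y - ∂Q/∂z = (3*z) - (x) = -x + 3*z
  ∂P/∂z - ∂R/∂x = (0) - (4*x + z) = -4*x - z
  ∂Q/∂x - ∂P/∂y = (3*y + z) - (-2*x) = 2*x + 3*y + z.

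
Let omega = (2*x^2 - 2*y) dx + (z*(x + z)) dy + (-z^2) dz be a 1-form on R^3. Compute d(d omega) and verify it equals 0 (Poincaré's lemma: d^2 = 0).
d(d omega) = 0

Step 1: d omega = sum_{i<j} (∂f_j/∂x_i - ∂f_i/∂x_j) dx_i ∧ dx_j:
  coeff of dx ∧ dy: z + 2
  coeff of dx ∧ dz: 0
  coeff of dy ∧ dz: -x - 2*z
Step 2: Apply d again to each 2-form coefficient. The only possible 3-form in R^3 is dx ∧ dy ∧ dz, with coefficient
  ∂(coeff of dy∧dz)/∂x - ∂(coeff of dx∧dz)/∂y + ∂(coeff of dx∧dy)/∂z
  = ∂/∂x (-x - 2*z) - ∂/∂y (0) + ∂/∂z (z + 2).
Each of these terms simplifies to sums of mixed partials that cancel in pairs. The result is 0 (by equality of mixed partials for smooth functions — Schwarz / Clairaut).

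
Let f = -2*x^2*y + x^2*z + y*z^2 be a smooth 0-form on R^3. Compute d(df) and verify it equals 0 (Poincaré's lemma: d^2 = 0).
d(df) = 0

Step 1: df = sum_i (∂f/∂x_i) dx_i = (2*x*(-2*y + z)) dx + (-2*x^2 + z^2) dy + (x^2 + 2*y*z) dz.
Step 2: Apply d again. Using the 1-form formula, the coefficient of dx ∧ dy in d(df) is ∂^2 f/∂x ∂y - ∂^2 f/∂y ∂x = (-4*x) - (-4*x) = 0 (equality of mixed partials for smooth f).
Similarly for dx ∧ dz and dy ∧ dz — all coefficients vanish. So d(df) = 0.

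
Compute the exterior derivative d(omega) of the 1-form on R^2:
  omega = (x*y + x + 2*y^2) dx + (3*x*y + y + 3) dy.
d(omega) = (-x - y) dx ∧ dy

For a 1-form omega = sum_i f_i dx_i, the exterior derivative is
  d(omega) = sum_{i < j} (∂f_j/∂x_i - ∂f_i/∂x_j) dx_i ∧ dx_j.
  coefficient of dx ∧ dy: ∂f_2/∂x - ∂f_1/∂y = ∂(3*x*y + y + 3)/∂x - ∂(x*y + x + 2*y^2)/∂y = -x - y
Assembling: d(omega) = (-x - y) dx ∧ dy.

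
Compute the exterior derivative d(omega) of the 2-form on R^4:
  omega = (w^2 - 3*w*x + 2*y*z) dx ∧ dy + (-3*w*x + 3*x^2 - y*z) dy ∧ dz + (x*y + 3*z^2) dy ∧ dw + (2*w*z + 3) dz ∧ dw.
d(omega) = (-3*w + 6*x + 2*y) dx ∧ dy ∧ dz + (2*w - 3*x + y) dx ∧ dy ∧ dw + (-3*x - 6*z) dy ∧ dz ∧ dw

For a 2-form omega = sum_{i<j} g_{ij} dx_i ∧ dx_j, the exterior derivative is
  d(omega) = sum_{i<j} d(g_{ij}) ∧ dx_i ∧ dx_j = sum_{i<j, k} (∂g_{ij}/∂x_k) dx_k ∧ dx_i ∧ dx_j.
Expand each term, using dx_k ∧ dx_i ∧ dx_j = sgn(permutation) dx_{(a)} ∧ dx_{(b)} ∧ dx_{(c)} with (a < b < c) sorted:
  d(w^2 - 3*w*x + 2*y*z) includes (∂/∂z)(w^2 - 3*w*x + 2*y*z) dz = (2*y) dz, which multiplied by dx ∧ dy gives (2*y) dx ∧ dy ∧ dz
  d(w^2 - 3*w*x + 2*y*z) includes (∂/∂w)(w^2 - 3*w*x + 2*y*z) dw = (2*w - 3*x) dw, which multiplied by dx ∧ dy gives (2*w - 3*x) dx ∧ dy ∧ dw
  d(-3*w*x + 3*x^2 - y*z) includes (∂/∂x)(-3*w*x + 3*x^2 - y*z) dx = (-3*w + 6*x) dx, which multiplied by dy ∧ dz gives (-3*w + 6*x) dx ∧ dy ∧ dz
  d(-3*w*x + 3*x^2 - y*z) includes (∂/∂w)(-3*w*x + 3*x^2 - y*z) dw = (-3*x) dw, which multiplied by dy ∧ dz gives (-3*x) dy ∧ dz ∧ dw
  d(x*y + 3*z^2) includes (∂/∂x)(x*y + 3*z^2) dx = (y) dx, which multiplied by dy ∧ dw gives (y) dx ∧ dy ∧ dw
  d(x*y + 3*z^2) includes (∂/∂z)(x*y + 3*z^2) dz = (6*z) dz, which multiplied by dy ∧ dw gives (-6*z) dy ∧ dz ∧ dw
Collecting like 3-forms: d(omega) = (-3*w + 6*x + 2*y) dx ∧ dy ∧ dz + (2*w - 3*x + y) dx ∧ dy ∧ dw + (-3*x - 6*z) dy ∧ dz ∧ dw.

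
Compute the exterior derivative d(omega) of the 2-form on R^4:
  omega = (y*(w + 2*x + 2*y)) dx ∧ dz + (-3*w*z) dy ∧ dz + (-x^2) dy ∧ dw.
d(omega) = (-w - 2*x - 4*y) dx ∧ dy ∧ dz + (y) dx ∧ dz ∧ dw + (-3*z) dy ∧ dz ∧ dw + (-2*x) dx ∧ dy ∧ dw

For a 2-form omega = sum_{i<j} g_{ij} dx_i ∧ dx_j, the exterior derivative is
  d(omega) = sum_{i<j} d(g_{ij}) ∧ dx_i ∧ dx_j = sum_{i<j, k} (∂g_{ij}/∂x_k) dx_k ∧ dx_i ∧ dx_j.
Expand each term, using dx_k ∧ dx_i ∧ dx_j = sgn(permutation) dx_{(a)} ∧ dx_{(b)} ∧ dx_{(c)} with (a < b < c) sorted:
  d(y*(w + 2*x + 2*y)) includes (∂/∂y)(y*(w + 2*x + 2*y)) dy = (w + 2*x + 4*y) dy, which multiplied by dx ∧ dz gives (-w - 2*x - 4*y) dx ∧ dy ∧ dz
  d(y*(w + 2*x + 2*y)) includes (∂/∂w)(y*(w + 2*x + 2*y)) dw = (y) dw, which multiplied by dx ∧ dz gives (y) dx ∧ dz ∧ dw
  d(-3*w*z) includes (∂/∂w)(-3*w*z) dw = (-3*z) dw, which multiplied by dy ∧ dz gives (-3*z) dy ∧ dz ∧ dw
  d(-x^2) includes (∂/∂x)(-x^2) dx = (-2*x) dx, which multiplied by dy ∧ dw gives (-2*x) dx ∧ dy ∧ dw
Collecting like 3-forms: d(omega) = (-w - 2*x - 4*y) dx ∧ dy ∧ dz + (y) dx ∧ dz ∧ dw + (-3*z) dy ∧ dz ∧ dw + (-2*x) dx ∧ dy ∧ dw.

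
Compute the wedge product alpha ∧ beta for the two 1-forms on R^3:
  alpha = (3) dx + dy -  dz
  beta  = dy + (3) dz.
alpha ∧ beta = (3) dx ∧ dy + (9) dx ∧ dz + (4) dy ∧ dz

Distribute the wedge, using dx_i ∧ dx_j = -dx_j ∧ dx_i and dx_i ∧ dx_i = 0. For each pair (i, j) with i < j, the coefficient of dx_i ∧ dx_j in alpha ∧ beta is (alpha_i * beta_j - alpha_j * beta_i). Collecting: alpha ∧ beta = (3) dx ∧ dy + (9) dx ∧ dz + (4) dy ∧ dz.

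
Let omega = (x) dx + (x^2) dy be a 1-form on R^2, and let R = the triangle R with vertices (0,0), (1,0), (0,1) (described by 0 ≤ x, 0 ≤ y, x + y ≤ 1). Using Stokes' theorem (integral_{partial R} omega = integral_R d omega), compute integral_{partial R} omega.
integral_(partial R) omega = 1/3

Stokes: integral_partial_R omega = integral_R d omega with d omega = (∂Q/∂x - ∂P/∂y) dx ∧ dy.
  ∂Q/∂x = 2*x
  ∂P/∂y = 0
  integrand = ∂Q/∂x - ∂P/∂y = 2*x.
Integrating over R: integral_0^1 integral_0^{1-x} (2*x) dy dx = 1/3.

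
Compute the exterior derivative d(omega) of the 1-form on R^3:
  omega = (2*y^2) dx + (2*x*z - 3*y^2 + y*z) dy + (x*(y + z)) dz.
d(omega) = (-4*y + 2*z) dx ∧ dy + (y + z) dx ∧ dz + (-x - y) dy ∧ dz

For a 1-form omega = sum_i f_i dx_i, the exterior derivative is
  d(omega) = sum_{i < j} (∂f_j/∂x_i - ∂f_i/∂x_j) dx_i ∧ dx_j.
  coefficient of dx ∧ dy: ∂f_2/∂x - ∂f_1/∂y = ∂(2*x*z - 3*y^2 + y*z)/∂x - ∂(2*y^2)/∂y = -4*y + 2*z
  coefficient of dx ∧ dz: ∂f_3/∂x - ∂f_1/∂z = ∂(x*(y + z))/∂x - ∂(2*y^2)/∂z = y + z
  coefficient of dy ∧ dz: ∂f_3/∂y - ∂f_2/∂z = ∂(x*(y + z))/∂y - ∂(2*x*z - 3*y^2 + y*z)/∂z = -x - y
Assembling: d(omega) = (-4*y + 2*z) dx ∧ dy + (y + z) dx ∧ dz + (-x - y) dy ∧ dz.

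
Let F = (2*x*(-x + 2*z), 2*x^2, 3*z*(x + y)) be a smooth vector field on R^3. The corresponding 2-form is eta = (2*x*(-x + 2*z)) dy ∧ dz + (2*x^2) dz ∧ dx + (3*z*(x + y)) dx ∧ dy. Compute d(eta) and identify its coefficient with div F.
d(eta) = (-x + 3*y + 4*z) dx ∧ dy ∧ dz; div F = -x + 3*y + 4*z

For a 2-form in R^3 of the form above, applying d gives a 3-form with coefficient ∂P/∂x + ∂Q/∂y + ∂R/∂z:
  ∂P/∂x = -4*x + 4*z
  ∂Q/∂y = 0
  ∂R/∂z = 3*x + 3*y
Sum = -x + 3*y + 4*z, which is exactly div F.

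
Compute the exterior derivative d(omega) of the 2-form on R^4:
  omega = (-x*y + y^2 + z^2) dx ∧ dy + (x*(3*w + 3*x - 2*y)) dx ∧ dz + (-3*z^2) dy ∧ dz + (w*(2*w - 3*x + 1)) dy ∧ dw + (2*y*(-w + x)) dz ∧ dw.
d(omega) = (2*x + 2*z) dx ∧ dy ∧ dz + (3*x + 2*y) dx ∧ dz ∧ dw + (-3*w) dx ∧ dy ∧ dw + (-2*w + 2*x) dy ∧ dz ∧ dw

For a 2-form omega = sum_{i<j} g_{ij} dx_i ∧ dx_j, the exterior derivative is
  d(omega) = sum_{i<j} d(g_{ij}) ∧ dx_i ∧ dx_j = sum_{i<j, k} (∂g_{ij}/∂x_k) dx_k ∧ dx_i ∧ dx_j.
Expand each term, using dx_k ∧ dx_i ∧ dx_j = sgn(permutation) dx_{(a)} ∧ dx_{(b)} ∧ dx_{(c)} with (a < b < c) sorted:
  d(-x*y + y^2 + z^2) includes (∂/∂z)(-x*y + y^2 + z^2) dz = (2*z) dz, which multiplied by dx ∧ dy gives (2*z) dx ∧ dy ∧ dz
  d(x*(3*w + 3*x - 2*y)) includes (∂/∂y)(x*(3*w + 3*x - 2*y)) dy = (-2*x) dy, which multiplied by dx ∧ dz gives (2*x) dx ∧ dy ∧ dz
  d(x*(3*w + 3*x - 2*y)) includes (∂/∂w)(x*(3*w + 3*x - 2*y)) dw = (3*x) dw, which multiplied by dx ∧ dz gives (3*x) dx ∧ dz ∧ dw
  d(w*(2*w - 3*x + 1)) includes (∂/∂x)(w*(2*w - 3*x + 1)) dx = (-3*w) dx, which multiplied by dy ∧ dw gives (-3*w) dx ∧ dy ∧ dw
  d(2*y*(-w + x)) includes (∂/∂x)(2*y*(-w + x)) dx = (2*y) dx, which multiplied by dz ∧ dw gives (2*y) dx ∧ dz ∧ dw
  d(2*y*(-w + x)) includes (∂/∂y)(2*y*(-w + x)) dy = (-2*w + 2*x) dy, which multiplied by dz ∧ dw gives (-2*w + 2*x) dy ∧ dz ∧ dw
Collecting like 3-forms: d(omega) = (2*x + 2*z) dx ∧ dy ∧ dz + (3*x + 2*y) dx ∧ dz ∧ dw + (-3*w) dx ∧ dy ∧ dw + (-2*w + 2*x) dy ∧ dz ∧ dw.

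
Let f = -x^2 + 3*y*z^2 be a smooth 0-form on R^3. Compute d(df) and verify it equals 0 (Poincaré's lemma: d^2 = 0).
d(df) = 0

Step 1: df = sum_i (∂f/∂x_i) dx_i = (-2*x) dx + (3*z^2) dy + (6*y*z) dz.
Step 2: Apply d again. Using the 1-form formula, the coefficient of dx ∧ dy in d(df) is ∂^2 f/∂x ∂y - ∂^2 f/∂y ∂x = (0) - (0) = 0 (equality of mixed partials for smooth f).
Similarly for dx ∧ dz and dy ∧ dz — all coefficients vanish. So d(df) = 0.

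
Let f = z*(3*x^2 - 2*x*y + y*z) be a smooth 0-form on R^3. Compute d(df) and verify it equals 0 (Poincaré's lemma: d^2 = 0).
d(df) = 0

Step 1: df = sum_i (∂f/∂x_i) dx_i = (2*z*(3*x - y)) dx + (z*(-2*x + z)) dy + (3*x^2 - 2*x*y + 2*y*z) dz.
Step 2: Apply d again. Using the 1-form formula, the coefficient of dx ∧ dy in d(df) is ∂^2 f/∂x ∂y - ∂^2 f/∂y ∂x = (-2*z) - (-2*z) = 0 (equality of mixed partials for smooth f).
Similarly for dx ∧ dz and dy ∧ dz — all coefficients vanish. So d(df) = 0.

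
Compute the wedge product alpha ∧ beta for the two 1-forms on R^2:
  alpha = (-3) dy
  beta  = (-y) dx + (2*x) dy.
alpha ∧ beta = (-3*y) dx ∧ dy

Distribute the wedge, using dx_i ∧ dx_j = -dx_j ∧ dx_i and dx_i ∧ dx_i = 0. For each pair (i, j) with i < j, the coefficient of dx_i ∧ dx_j in alpha ∧ beta is (alpha_i * beta_j - alpha_j * beta_i). Collecting: alpha ∧ beta = (-3*y) dx ∧ dy.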